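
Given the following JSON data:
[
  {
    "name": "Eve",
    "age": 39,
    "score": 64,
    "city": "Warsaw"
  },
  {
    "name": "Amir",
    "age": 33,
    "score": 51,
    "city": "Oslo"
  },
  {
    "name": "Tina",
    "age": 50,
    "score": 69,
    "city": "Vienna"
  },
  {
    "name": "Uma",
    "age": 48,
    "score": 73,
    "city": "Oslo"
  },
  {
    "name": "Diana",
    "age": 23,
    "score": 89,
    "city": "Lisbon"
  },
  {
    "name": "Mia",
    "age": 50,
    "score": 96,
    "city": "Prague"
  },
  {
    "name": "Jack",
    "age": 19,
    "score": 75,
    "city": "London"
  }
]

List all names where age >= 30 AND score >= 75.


Checking both conditions:
  Eve (age=39, score=64) -> no
  Amir (age=33, score=51) -> no
  Tina (age=50, score=69) -> no
  Uma (age=48, score=73) -> no
  Diana (age=23, score=89) -> no
  Mia (age=50, score=96) -> YES
  Jack (age=19, score=75) -> no


ANSWER: Mia


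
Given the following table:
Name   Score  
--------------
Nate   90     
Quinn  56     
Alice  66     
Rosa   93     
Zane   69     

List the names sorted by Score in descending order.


Sorting by Score (descending):
  Rosa: 93
  Nate: 90
  Zane: 69
  Alice: 66
  Quinn: 56


ANSWER: Rosa, Nate, Zane, Alice, Quinn


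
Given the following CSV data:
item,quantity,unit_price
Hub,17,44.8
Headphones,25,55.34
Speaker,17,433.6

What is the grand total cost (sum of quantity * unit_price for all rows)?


Computing row totals:
  Hub: 17 * 44.8 = 761.6
  Headphones: 25 * 55.34 = 1383.5
  Speaker: 17 * 433.6 = 7371.2
Grand total = 761.6 + 1383.5 + 7371.2 = 9516.3

ANSWER: 9516.3


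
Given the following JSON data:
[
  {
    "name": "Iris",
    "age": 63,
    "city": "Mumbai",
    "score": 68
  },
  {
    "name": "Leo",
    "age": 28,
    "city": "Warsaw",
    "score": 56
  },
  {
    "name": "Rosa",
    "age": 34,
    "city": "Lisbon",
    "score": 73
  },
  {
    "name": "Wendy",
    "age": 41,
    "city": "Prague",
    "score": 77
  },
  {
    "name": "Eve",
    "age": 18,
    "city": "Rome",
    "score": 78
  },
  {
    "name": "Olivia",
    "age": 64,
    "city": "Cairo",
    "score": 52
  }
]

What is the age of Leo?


Looking up record where name = Leo
Record index: 1
Field 'age' = 28

ANSWER: 28


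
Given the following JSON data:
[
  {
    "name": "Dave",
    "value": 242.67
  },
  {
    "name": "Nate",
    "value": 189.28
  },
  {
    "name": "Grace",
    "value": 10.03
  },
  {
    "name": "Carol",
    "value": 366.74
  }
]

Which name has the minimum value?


Comparing values:
  Dave: 242.67
  Nate: 189.28
  Grace: 10.03
  Carol: 366.74
Minimum: Grace (10.03)

ANSWER: Grace


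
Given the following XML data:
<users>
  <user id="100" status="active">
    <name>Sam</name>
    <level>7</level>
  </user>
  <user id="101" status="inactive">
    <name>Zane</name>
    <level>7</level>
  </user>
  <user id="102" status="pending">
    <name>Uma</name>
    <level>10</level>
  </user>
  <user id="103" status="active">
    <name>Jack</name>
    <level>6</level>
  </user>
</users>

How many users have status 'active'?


Counting users with status='active':
  Sam (id=100) -> MATCH
  Jack (id=103) -> MATCH
Count: 2

ANSWER: 2


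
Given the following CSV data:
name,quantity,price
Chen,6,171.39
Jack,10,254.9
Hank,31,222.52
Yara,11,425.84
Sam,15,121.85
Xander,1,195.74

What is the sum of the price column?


Values in 'price' column:
  Row 1: 171.39
  Row 2: 254.9
  Row 3: 222.52
  Row 4: 425.84
  Row 5: 121.85
  Row 6: 195.74
Sum = 171.39 + 254.9 + 222.52 + 425.84 + 121.85 + 195.74 = 1392.24

ANSWER: 1392.24


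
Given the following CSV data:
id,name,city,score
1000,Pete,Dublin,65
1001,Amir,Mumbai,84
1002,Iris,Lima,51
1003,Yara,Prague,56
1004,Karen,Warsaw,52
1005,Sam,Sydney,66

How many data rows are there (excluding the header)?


Counting rows (excluding header):
Header: id,name,city,score
Data rows: 6

ANSWER: 6


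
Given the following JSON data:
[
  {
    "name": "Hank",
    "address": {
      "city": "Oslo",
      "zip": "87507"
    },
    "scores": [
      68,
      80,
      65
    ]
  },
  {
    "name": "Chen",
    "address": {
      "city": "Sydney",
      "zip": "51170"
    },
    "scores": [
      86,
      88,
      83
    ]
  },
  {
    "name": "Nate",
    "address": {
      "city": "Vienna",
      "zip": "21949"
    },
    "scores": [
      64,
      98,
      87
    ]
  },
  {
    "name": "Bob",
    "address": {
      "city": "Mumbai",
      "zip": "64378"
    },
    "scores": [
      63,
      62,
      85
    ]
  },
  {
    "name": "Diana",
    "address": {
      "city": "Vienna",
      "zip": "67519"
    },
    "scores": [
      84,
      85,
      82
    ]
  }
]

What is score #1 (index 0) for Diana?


Path: records[4].scores[0]
Value: 84

ANSWER: 84


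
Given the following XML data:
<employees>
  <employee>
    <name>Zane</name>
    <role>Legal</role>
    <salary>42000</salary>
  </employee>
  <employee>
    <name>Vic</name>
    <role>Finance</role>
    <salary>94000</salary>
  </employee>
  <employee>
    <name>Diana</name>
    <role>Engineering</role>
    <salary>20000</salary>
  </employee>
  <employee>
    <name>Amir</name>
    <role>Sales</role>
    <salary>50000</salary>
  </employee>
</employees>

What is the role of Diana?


Searching for <employee> with <name>Diana</name>
Found at position 3
<role>Engineering</role>

ANSWER: Engineering


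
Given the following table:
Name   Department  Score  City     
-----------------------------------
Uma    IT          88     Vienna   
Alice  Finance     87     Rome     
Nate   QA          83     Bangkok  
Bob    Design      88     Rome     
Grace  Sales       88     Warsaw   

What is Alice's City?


Row 2: Alice
City = Rome

ANSWER: Rome


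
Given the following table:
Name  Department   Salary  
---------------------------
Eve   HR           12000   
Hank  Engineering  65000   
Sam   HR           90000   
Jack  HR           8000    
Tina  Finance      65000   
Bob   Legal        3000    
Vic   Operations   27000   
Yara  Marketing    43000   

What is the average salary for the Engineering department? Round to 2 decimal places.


Engineering department members:
  Hank: 65000
Sum = 65000
Count = 1
Average = 65000 / 1 = 65000.00

ANSWER: 65000.00


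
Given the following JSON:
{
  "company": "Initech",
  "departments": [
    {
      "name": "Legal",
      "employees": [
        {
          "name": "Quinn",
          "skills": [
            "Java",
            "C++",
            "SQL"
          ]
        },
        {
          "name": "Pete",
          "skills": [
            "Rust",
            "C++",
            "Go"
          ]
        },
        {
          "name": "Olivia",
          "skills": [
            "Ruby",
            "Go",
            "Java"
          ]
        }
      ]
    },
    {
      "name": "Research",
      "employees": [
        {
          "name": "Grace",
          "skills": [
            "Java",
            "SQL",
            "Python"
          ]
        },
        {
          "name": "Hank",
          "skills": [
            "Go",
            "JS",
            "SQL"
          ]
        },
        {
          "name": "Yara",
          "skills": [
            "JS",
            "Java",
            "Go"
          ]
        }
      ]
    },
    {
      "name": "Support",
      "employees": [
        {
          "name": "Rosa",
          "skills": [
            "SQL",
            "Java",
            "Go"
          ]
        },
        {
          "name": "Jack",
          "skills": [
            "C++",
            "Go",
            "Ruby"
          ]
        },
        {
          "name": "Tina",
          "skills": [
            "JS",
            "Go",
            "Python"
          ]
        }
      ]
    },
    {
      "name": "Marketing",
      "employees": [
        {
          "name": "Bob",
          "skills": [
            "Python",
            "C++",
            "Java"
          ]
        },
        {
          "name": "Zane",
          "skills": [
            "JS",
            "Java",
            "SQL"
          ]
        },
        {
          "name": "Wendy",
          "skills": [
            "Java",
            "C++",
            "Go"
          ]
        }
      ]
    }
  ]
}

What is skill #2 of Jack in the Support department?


Path: departments[2].employees[1].skills[1]
Value: Go

ANSWER: Go


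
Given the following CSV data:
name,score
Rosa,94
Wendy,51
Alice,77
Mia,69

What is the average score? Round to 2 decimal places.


Scores: 94, 51, 77, 69
Sum = 291
Count = 4
Average = 291 / 4 = 72.75

ANSWER: 72.75


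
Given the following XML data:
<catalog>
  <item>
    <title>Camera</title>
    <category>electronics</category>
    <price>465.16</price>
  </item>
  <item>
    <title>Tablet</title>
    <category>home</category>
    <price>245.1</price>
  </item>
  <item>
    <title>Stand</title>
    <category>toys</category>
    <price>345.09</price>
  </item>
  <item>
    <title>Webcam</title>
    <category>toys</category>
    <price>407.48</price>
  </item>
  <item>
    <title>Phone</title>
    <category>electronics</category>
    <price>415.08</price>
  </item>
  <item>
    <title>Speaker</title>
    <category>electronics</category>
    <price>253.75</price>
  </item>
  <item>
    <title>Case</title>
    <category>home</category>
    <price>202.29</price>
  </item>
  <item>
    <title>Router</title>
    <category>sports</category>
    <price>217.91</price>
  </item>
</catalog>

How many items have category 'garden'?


Scanning <item> elements for <category>garden</category>:
Count: 0

ANSWER: 0


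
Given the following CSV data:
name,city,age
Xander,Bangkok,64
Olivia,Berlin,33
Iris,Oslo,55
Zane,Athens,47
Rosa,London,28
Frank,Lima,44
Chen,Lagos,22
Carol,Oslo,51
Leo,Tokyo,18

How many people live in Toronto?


Scanning city column for 'Toronto':
Total matches: 0

ANSWER: 0


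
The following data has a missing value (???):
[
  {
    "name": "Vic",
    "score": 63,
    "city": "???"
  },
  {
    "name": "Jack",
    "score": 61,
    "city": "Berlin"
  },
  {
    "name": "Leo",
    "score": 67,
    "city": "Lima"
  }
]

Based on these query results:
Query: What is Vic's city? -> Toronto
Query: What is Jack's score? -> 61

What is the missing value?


The missing value is Vic's city
From query: Vic's city = Toronto

ANSWER: Toronto


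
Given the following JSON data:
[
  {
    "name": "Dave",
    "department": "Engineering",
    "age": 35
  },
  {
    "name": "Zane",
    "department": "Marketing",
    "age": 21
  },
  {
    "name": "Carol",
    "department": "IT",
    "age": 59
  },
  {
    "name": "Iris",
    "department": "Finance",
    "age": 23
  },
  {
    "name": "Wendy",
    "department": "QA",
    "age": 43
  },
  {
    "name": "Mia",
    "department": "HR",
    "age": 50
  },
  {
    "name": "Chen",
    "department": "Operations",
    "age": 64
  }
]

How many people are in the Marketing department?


Scanning records for department = Marketing
  Record 1: Zane
Count: 1

ANSWER: 1


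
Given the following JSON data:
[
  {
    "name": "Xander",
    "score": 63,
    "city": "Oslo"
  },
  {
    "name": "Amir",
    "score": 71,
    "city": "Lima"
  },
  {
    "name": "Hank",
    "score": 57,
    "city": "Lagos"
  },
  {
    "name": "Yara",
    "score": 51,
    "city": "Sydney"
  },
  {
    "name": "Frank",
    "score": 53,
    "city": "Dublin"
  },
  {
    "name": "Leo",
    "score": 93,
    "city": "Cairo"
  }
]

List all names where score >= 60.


Filtering records where score >= 60:
  Xander (score=63) -> YES
  Amir (score=71) -> YES
  Hank (score=57) -> no
  Yara (score=51) -> no
  Frank (score=53) -> no
  Leo (score=93) -> YES


ANSWER: Xander, Amir, Leo


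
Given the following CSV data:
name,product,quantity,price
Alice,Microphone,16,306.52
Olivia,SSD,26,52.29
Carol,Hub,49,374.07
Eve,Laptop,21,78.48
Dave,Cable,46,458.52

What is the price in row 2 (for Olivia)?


Row 2: Olivia
Column 'price' = 52.29

ANSWER: 52.29


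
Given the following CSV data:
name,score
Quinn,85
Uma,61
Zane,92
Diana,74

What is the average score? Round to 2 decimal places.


Scores: 85, 61, 92, 74
Sum = 312
Count = 4
Average = 312 / 4 = 78.00

ANSWER: 78.00


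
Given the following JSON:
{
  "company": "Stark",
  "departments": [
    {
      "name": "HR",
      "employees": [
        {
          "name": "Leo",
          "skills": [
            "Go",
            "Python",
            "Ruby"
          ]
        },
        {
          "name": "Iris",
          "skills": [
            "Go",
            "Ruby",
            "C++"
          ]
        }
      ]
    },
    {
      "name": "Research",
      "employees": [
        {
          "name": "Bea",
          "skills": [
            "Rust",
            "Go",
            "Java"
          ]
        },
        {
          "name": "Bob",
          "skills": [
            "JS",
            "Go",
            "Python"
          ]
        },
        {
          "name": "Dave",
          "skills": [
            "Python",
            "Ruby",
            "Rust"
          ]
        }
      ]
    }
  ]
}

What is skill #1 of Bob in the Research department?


Path: departments[1].employees[1].skills[0]
Value: JS

ANSWER: JS


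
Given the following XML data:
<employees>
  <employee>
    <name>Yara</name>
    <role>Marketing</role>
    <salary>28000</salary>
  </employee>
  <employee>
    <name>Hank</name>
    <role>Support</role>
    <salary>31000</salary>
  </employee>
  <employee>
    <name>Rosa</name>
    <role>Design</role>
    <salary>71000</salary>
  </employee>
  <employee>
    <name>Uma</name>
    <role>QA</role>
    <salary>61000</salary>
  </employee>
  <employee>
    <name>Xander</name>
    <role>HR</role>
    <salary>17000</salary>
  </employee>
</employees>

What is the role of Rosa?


Searching for <employee> with <name>Rosa</name>
Found at position 3
<role>Design</role>

ANSWER: Design


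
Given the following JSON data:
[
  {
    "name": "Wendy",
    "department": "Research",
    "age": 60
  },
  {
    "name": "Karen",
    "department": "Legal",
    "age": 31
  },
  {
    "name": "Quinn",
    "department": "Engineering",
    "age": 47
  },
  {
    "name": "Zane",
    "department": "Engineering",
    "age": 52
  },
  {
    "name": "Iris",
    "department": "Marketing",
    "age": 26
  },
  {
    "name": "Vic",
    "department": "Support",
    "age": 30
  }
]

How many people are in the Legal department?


Scanning records for department = Legal
  Record 1: Karen
Count: 1

ANSWER: 1


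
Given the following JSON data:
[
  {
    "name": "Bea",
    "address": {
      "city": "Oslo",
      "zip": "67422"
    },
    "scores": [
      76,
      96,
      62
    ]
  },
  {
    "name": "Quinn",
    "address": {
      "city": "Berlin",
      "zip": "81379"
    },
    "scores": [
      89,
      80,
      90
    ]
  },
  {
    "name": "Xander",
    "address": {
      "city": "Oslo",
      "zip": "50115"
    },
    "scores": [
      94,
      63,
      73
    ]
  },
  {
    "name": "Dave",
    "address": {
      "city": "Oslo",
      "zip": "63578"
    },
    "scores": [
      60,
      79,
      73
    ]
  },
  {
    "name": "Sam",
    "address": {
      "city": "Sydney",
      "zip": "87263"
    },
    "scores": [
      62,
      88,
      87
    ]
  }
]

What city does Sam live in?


Path: records[4].address.city
Value: Sydney

ANSWER: Sydney


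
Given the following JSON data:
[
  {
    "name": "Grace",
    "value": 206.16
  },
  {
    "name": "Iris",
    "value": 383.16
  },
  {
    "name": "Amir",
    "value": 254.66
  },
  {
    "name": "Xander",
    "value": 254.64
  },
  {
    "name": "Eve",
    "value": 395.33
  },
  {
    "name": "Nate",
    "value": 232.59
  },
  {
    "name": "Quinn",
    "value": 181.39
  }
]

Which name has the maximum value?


Comparing values:
  Grace: 206.16
  Iris: 383.16
  Amir: 254.66
  Xander: 254.64
  Eve: 395.33
  Nate: 232.59
  Quinn: 181.39
Maximum: Eve (395.33)

ANSWER: Eve


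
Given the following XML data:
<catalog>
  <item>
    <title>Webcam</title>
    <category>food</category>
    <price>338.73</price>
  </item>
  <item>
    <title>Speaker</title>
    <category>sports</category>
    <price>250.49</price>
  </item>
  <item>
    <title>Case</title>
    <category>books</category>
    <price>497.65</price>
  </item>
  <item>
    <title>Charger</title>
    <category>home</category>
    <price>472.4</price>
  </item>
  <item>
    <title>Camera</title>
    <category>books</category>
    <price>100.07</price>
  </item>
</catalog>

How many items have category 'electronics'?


Scanning <item> elements for <category>electronics</category>:
Count: 0

ANSWER: 0


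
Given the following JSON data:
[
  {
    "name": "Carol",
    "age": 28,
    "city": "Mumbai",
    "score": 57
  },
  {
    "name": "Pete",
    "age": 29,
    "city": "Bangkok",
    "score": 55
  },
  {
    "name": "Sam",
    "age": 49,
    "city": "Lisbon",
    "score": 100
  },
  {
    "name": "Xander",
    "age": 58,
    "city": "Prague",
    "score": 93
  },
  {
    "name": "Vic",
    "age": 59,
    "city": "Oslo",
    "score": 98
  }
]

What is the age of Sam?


Looking up record where name = Sam
Record index: 2
Field 'age' = 49

ANSWER: 49


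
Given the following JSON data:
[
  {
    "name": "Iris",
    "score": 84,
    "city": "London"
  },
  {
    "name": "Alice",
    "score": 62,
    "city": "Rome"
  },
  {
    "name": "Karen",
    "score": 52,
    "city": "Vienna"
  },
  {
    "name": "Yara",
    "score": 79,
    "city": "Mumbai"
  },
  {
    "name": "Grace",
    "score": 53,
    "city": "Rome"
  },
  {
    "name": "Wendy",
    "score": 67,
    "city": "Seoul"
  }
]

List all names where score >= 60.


Filtering records where score >= 60:
  Iris (score=84) -> YES
  Alice (score=62) -> YES
  Karen (score=52) -> no
  Yara (score=79) -> YES
  Grace (score=53) -> no
  Wendy (score=67) -> YES


ANSWER: Iris, Alice, Yara, Wendy


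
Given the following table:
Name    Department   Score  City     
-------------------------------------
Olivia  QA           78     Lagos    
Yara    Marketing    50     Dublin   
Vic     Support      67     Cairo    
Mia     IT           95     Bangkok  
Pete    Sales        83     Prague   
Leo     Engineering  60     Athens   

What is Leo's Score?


Row 6: Leo
Score = 60

ANSWER: 60


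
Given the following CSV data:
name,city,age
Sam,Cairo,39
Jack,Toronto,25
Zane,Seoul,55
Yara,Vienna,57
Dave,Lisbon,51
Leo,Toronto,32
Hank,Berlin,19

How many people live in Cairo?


Scanning city column for 'Cairo':
  Row 1: Sam -> MATCH
Total matches: 1

ANSWER: 1


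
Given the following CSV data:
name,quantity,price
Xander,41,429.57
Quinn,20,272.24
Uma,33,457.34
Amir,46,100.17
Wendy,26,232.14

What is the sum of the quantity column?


Values in 'quantity' column:
  Row 1: 41
  Row 2: 20
  Row 3: 33
  Row 4: 46
  Row 5: 26
Sum = 41 + 20 + 33 + 46 + 26 = 166

ANSWER: 166


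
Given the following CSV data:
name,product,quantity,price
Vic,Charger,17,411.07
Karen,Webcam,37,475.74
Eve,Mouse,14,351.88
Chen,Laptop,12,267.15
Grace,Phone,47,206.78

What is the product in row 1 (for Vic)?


Row 1: Vic
Column 'product' = Charger

ANSWER: Charger


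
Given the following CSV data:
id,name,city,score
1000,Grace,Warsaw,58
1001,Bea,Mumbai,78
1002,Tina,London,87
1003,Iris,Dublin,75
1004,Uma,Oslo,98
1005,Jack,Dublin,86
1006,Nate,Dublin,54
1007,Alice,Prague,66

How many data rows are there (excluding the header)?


Counting rows (excluding header):
Header: id,name,city,score
Data rows: 8

ANSWER: 8


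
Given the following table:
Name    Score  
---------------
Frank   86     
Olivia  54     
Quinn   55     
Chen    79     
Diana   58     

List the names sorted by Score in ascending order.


Sorting by Score (ascending):
  Olivia: 54
  Quinn: 55
  Diana: 58
  Chen: 79
  Frank: 86


ANSWER: Olivia, Quinn, Diana, Chen, Frank


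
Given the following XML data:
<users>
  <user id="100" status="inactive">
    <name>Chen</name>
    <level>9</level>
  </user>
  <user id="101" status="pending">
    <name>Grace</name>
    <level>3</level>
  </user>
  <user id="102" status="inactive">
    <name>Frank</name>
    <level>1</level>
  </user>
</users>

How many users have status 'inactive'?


Counting users with status='inactive':
  Chen (id=100) -> MATCH
  Frank (id=102) -> MATCH
Count: 2

ANSWER: 2


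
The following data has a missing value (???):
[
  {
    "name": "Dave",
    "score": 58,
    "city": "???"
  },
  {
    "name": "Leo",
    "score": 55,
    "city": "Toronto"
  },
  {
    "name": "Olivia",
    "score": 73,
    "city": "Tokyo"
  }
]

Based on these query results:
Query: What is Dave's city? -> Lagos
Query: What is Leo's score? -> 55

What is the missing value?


The missing value is Dave's city
From query: Dave's city = Lagos

ANSWER: Lagos


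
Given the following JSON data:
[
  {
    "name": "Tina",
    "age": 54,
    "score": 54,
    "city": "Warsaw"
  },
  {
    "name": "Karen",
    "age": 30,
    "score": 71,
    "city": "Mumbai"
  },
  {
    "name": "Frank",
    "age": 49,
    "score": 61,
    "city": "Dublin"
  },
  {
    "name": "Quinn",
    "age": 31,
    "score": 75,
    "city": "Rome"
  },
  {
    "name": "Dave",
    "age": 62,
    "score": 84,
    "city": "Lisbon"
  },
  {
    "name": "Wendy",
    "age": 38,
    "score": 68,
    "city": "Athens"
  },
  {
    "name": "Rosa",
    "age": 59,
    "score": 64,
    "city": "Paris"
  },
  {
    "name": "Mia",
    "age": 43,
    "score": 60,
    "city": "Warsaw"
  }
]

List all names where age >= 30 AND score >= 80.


Checking both conditions:
  Tina (age=54, score=54) -> no
  Karen (age=30, score=71) -> no
  Frank (age=49, score=61) -> no
  Quinn (age=31, score=75) -> no
  Dave (age=62, score=84) -> YES
  Wendy (age=38, score=68) -> no
  Rosa (age=59, score=64) -> no
  Mia (age=43, score=60) -> no


ANSWER: Dave


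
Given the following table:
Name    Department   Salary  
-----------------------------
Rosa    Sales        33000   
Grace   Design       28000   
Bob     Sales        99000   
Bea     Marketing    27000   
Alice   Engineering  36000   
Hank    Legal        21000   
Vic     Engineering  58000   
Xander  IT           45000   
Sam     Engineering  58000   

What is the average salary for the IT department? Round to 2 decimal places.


IT department members:
  Xander: 45000
Sum = 45000
Count = 1
Average = 45000 / 1 = 45000.00

ANSWER: 45000.00


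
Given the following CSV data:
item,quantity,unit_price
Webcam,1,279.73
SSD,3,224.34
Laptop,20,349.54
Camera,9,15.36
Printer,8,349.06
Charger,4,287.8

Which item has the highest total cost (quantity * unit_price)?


Computing row totals:
  Webcam: 279.73
  SSD: 673.02
  Laptop: 6990.8
  Camera: 138.24
  Printer: 2792.48
  Charger: 1151.2
Maximum: Laptop (6990.8)

ANSWER: Laptop


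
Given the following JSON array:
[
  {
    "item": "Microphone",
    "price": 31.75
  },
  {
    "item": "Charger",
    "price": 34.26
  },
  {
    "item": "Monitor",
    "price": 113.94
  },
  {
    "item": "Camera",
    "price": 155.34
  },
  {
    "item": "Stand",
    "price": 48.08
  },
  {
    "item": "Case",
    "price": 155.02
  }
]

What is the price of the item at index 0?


Array index 0 -> Microphone
price = 31.75

ANSWER: 31.75


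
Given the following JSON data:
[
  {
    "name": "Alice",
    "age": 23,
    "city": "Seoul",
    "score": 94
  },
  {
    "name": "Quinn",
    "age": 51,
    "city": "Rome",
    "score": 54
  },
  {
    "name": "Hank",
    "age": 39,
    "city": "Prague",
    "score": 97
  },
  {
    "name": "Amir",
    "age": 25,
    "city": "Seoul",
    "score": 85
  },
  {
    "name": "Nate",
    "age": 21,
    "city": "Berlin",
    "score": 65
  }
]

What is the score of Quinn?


Looking up record where name = Quinn
Record index: 1
Field 'score' = 54

ANSWER: 54


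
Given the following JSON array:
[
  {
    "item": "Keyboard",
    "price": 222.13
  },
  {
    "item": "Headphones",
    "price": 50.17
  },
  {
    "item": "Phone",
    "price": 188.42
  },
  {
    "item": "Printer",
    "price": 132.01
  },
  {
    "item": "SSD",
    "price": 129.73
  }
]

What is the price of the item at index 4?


Array index 4 -> SSD
price = 129.73

ANSWER: 129.73


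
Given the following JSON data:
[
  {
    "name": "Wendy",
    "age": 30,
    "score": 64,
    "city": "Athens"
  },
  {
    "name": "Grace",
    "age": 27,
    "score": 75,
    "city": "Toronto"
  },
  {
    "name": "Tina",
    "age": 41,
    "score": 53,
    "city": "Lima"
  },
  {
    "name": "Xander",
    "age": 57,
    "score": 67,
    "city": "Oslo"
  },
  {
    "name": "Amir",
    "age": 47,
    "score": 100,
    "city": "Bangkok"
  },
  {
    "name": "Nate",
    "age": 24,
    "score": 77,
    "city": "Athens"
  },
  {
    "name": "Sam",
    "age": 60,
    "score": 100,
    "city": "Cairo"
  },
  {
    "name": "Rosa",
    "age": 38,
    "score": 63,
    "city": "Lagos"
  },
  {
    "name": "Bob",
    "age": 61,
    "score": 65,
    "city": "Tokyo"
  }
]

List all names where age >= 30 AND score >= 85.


Checking both conditions:
  Wendy (age=30, score=64) -> no
  Grace (age=27, score=75) -> no
  Tina (age=41, score=53) -> no
  Xander (age=57, score=67) -> no
  Amir (age=47, score=100) -> YES
  Nate (age=24, score=77) -> no
  Sam (age=60, score=100) -> YES
  Rosa (age=38, score=63) -> no
  Bob (age=61, score=65) -> no


ANSWER: Amir, Sam


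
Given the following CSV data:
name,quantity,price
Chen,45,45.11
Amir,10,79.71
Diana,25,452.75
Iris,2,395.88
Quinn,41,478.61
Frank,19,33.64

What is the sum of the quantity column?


Values in 'quantity' column:
  Row 1: 45
  Row 2: 10
  Row 3: 25
  Row 4: 2
  Row 5: 41
  Row 6: 19
Sum = 45 + 10 + 25 + 2 + 41 + 19 = 142

ANSWER: 142


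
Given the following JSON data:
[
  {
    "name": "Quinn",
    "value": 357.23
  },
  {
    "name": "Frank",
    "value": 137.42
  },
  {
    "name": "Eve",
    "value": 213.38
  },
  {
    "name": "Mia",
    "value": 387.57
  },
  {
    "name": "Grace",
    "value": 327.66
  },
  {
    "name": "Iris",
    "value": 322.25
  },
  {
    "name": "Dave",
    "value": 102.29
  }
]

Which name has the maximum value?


Comparing values:
  Quinn: 357.23
  Frank: 137.42
  Eve: 213.38
  Mia: 387.57
  Grace: 327.66
  Iris: 322.25
  Dave: 102.29
Maximum: Mia (387.57)

ANSWER: Mia


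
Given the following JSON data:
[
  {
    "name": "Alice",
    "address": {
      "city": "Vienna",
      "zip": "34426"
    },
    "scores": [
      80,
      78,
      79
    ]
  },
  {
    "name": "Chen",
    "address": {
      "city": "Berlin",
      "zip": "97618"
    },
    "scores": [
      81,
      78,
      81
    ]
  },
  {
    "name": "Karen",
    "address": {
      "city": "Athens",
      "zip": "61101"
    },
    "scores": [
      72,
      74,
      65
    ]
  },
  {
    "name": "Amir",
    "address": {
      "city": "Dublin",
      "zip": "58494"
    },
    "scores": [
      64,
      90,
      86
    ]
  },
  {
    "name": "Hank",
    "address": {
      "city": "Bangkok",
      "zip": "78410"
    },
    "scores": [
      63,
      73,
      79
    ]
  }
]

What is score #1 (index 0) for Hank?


Path: records[4].scores[0]
Value: 63

ANSWER: 63


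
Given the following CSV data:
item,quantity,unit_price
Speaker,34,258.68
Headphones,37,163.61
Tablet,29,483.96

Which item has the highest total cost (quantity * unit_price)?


Computing row totals:
  Speaker: 8795.12
  Headphones: 6053.57
  Tablet: 14034.84
Maximum: Tablet (14034.84)

ANSWER: Tablet


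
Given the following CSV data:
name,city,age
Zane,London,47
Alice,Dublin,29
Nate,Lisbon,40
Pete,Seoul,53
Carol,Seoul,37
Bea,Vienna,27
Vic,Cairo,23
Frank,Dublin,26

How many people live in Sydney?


Scanning city column for 'Sydney':
Total matches: 0

ANSWER: 0


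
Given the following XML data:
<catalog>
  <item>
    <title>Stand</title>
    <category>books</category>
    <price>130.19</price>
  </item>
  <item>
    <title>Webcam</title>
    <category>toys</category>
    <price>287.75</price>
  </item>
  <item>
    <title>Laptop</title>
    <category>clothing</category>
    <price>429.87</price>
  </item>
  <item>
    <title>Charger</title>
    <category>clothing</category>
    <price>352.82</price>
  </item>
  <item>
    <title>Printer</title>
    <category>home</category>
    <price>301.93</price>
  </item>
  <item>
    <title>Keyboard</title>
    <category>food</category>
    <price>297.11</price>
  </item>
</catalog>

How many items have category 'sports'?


Scanning <item> elements for <category>sports</category>:
Count: 0

ANSWER: 0


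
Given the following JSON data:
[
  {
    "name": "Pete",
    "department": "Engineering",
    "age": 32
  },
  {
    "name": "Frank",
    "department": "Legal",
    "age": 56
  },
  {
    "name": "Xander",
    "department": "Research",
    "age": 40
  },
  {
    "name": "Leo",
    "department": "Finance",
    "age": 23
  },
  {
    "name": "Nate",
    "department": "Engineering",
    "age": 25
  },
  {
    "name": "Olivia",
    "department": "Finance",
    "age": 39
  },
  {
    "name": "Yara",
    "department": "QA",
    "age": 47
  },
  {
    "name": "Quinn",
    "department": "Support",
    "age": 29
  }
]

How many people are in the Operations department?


Scanning records for department = Operations
  No matches found
Count: 0

ANSWER: 0


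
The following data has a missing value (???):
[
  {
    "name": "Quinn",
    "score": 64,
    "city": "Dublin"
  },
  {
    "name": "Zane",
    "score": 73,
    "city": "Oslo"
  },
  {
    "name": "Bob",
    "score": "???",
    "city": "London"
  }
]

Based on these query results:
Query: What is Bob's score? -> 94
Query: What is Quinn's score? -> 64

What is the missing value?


The missing value is Bob's score
From query: Bob's score = 94

ANSWER: 94


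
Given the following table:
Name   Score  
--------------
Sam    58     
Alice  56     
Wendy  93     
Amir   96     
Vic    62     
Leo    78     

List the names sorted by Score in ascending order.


Sorting by Score (ascending):
  Alice: 56
  Sam: 58
  Vic: 62
  Leo: 78
  Wendy: 93
  Amir: 96


ANSWER: Alice, Sam, Vic, Leo, Wendy, Amir


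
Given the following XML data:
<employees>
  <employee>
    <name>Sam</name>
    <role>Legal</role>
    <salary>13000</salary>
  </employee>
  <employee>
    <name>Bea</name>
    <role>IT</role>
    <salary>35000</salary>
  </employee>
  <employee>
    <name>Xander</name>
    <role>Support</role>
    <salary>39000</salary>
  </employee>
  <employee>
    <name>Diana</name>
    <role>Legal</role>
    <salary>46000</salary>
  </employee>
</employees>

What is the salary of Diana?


Searching for <employee> with <name>Diana</name>
Found at position 4
<salary>46000</salary>

ANSWER: 46000


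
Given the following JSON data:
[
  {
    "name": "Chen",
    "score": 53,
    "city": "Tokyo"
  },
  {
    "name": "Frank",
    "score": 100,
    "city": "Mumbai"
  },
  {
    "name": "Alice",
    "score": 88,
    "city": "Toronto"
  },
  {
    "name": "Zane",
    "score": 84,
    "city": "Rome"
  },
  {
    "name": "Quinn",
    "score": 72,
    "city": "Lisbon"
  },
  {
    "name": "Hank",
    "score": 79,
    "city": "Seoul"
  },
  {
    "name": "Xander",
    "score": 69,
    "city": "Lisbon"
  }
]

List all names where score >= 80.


Filtering records where score >= 80:
  Chen (score=53) -> no
  Frank (score=100) -> YES
  Alice (score=88) -> YES
  Zane (score=84) -> YES
  Quinn (score=72) -> no
  Hank (score=79) -> no
  Xander (score=69) -> no


ANSWER: Frank, Alice, Zane


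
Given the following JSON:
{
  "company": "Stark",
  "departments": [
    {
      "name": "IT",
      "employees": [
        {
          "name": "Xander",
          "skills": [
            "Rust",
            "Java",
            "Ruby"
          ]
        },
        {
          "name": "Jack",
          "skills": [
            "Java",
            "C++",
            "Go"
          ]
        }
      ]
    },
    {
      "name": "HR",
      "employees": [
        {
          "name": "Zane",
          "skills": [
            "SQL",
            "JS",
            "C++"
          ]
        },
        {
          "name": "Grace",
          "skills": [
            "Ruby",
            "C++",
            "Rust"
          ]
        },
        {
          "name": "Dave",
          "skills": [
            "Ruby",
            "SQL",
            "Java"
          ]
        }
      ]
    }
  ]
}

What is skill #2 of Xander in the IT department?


Path: departments[0].employees[0].skills[1]
Value: Java

ANSWER: Java


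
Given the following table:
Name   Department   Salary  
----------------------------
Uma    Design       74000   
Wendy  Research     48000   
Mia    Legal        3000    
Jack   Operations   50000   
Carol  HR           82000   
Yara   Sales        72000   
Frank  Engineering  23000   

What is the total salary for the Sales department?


Sales department members:
  Yara: 72000
Total = 72000 = 72000

ANSWER: 72000


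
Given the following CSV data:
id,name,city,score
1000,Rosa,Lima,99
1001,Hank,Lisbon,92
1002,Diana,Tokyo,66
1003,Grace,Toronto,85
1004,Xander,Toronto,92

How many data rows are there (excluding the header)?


Counting rows (excluding header):
Header: id,name,city,score
Data rows: 5

ANSWER: 5


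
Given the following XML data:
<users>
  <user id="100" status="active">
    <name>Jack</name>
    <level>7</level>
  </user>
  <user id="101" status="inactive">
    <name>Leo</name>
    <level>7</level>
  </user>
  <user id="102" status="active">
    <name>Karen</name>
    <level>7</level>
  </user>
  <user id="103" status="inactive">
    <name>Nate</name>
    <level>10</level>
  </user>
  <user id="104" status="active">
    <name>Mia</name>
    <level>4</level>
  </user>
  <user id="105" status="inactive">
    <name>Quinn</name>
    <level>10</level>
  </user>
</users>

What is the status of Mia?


Finding user with name = Mia
user id="104" status="active"

ANSWER: active


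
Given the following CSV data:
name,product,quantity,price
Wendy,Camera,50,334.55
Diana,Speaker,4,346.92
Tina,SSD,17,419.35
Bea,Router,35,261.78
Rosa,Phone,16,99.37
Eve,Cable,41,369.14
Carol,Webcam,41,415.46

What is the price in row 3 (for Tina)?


Row 3: Tina
Column 'price' = 419.35

ANSWER: 419.35


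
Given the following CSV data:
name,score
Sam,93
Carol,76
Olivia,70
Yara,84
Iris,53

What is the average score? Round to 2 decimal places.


Scores: 93, 76, 70, 84, 53
Sum = 376
Count = 5
Average = 376 / 5 = 75.20

ANSWER: 75.20


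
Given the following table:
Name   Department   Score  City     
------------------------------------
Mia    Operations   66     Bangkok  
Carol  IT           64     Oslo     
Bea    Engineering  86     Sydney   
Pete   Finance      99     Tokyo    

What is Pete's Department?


Row 4: Pete
Department = Finance

ANSWER: Finance


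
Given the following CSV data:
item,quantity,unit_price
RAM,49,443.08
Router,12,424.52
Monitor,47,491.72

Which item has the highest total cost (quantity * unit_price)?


Computing row totals:
  RAM: 21710.92
  Router: 5094.24
  Monitor: 23110.84
Maximum: Monitor (23110.84)

ANSWER: Monitor


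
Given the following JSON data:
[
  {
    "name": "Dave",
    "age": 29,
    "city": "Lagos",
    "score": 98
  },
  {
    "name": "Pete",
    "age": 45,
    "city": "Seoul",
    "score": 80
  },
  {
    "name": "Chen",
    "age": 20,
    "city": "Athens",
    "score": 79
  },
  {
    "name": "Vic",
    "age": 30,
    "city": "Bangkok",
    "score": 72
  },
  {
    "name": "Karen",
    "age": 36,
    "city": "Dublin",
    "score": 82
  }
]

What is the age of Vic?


Looking up record where name = Vic
Record index: 3
Field 'age' = 30

ANSWER: 30


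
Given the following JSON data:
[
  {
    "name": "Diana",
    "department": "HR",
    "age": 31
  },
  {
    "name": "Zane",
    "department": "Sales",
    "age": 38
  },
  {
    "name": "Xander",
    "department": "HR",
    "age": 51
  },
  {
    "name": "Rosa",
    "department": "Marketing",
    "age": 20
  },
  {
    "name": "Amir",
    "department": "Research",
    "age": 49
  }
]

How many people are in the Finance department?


Scanning records for department = Finance
  No matches found
Count: 0

ANSWER: 0


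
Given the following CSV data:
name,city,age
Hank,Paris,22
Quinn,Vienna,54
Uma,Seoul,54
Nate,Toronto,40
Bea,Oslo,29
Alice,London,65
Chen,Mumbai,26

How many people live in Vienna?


Scanning city column for 'Vienna':
  Row 2: Quinn -> MATCH
Total matches: 1

ANSWER: 1


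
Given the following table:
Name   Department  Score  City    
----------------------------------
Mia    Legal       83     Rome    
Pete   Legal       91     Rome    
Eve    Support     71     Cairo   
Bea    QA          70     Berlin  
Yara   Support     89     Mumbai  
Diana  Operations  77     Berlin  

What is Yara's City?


Row 5: Yara
City = Mumbai

ANSWER: Mumbai


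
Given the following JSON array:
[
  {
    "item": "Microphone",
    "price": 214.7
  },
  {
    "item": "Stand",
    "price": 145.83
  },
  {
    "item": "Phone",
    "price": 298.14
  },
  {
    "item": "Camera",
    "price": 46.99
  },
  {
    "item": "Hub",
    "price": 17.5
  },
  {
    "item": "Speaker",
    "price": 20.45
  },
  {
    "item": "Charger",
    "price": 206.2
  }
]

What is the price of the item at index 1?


Array index 1 -> Stand
price = 145.83

ANSWER: 145.83


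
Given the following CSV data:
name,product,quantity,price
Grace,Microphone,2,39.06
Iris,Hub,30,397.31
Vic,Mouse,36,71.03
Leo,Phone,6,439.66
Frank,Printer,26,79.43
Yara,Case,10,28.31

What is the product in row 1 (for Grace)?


Row 1: Grace
Column 'product' = Microphone

ANSWER: Microphone


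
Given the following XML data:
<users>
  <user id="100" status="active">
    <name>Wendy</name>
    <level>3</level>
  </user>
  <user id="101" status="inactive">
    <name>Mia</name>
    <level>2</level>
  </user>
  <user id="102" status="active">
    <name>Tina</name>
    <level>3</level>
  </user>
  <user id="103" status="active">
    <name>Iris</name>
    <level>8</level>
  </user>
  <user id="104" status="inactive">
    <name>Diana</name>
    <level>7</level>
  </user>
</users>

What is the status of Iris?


Finding user with name = Iris
user id="103" status="active"

ANSWER: active


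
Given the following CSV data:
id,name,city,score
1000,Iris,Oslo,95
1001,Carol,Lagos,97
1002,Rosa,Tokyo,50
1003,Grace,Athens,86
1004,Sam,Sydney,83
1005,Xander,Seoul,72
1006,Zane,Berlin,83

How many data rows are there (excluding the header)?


Counting rows (excluding header):
Header: id,name,city,score
Data rows: 7

ANSWER: 7


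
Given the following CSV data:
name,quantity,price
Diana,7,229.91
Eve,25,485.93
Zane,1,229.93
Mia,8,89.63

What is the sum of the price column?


Values in 'price' column:
  Row 1: 229.91
  Row 2: 485.93
  Row 3: 229.93
  Row 4: 89.63
Sum = 229.91 + 485.93 + 229.93 + 89.63 = 1035.4

ANSWER: 1035.4


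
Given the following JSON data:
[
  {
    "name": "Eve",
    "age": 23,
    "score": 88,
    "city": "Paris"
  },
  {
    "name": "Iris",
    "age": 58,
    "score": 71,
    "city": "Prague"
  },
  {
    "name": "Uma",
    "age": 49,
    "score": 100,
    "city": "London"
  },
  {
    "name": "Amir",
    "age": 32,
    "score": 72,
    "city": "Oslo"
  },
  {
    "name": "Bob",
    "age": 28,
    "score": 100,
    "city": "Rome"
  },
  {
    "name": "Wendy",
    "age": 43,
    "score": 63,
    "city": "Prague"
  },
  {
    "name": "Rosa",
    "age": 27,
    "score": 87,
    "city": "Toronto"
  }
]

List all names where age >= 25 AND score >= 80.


Checking both conditions:
  Eve (age=23, score=88) -> no
  Iris (age=58, score=71) -> no
  Uma (age=49, score=100) -> YES
  Amir (age=32, score=72) -> no
  Bob (age=28, score=100) -> YES
  Wendy (age=43, score=63) -> no
  Rosa (age=27, score=87) -> YES


ANSWER: Uma, Bob, Rosa


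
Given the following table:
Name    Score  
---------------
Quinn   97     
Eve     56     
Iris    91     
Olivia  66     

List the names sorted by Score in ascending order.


Sorting by Score (ascending):
  Eve: 56
  Olivia: 66
  Iris: 91
  Quinn: 97


ANSWER: Eve, Olivia, Iris, Quinn
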